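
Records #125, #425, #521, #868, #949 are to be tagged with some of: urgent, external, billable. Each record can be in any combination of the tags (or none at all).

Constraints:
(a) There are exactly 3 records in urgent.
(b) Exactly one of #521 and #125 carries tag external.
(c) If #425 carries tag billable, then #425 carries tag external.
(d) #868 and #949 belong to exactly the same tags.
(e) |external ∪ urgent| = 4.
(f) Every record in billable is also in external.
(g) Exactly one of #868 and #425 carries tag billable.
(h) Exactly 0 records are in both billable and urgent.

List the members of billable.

billable = {#425}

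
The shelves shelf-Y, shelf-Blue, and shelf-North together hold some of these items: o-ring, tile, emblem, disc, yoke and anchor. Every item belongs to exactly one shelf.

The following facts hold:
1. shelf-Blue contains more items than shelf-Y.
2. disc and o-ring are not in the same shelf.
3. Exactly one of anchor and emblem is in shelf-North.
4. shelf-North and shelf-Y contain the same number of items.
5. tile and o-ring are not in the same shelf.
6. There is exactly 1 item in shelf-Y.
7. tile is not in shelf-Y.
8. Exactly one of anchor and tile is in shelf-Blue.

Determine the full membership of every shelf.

shelf-Y = {o-ring}; shelf-Blue = {disc, emblem, tile, yoke}; shelf-North = {anchor}

From (7): tile ∉ shelf-Y.
Suppose o-ring ∉ shelf-Y: no assignment then satisfies all the clues, so o-ring ∈ shelf-Y.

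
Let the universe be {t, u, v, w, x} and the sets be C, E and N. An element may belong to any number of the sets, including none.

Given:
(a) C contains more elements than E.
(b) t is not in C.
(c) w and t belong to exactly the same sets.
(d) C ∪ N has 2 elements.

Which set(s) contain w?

w: none

From (b): t ∉ C.
(c): w matches t: w ∉ C.
Suppose w ∈ E: no assignment then satisfies all the clues, so w ∉ E.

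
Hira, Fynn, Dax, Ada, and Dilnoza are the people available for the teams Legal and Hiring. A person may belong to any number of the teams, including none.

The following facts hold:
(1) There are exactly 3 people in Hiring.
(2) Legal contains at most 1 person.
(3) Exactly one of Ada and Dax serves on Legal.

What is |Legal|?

1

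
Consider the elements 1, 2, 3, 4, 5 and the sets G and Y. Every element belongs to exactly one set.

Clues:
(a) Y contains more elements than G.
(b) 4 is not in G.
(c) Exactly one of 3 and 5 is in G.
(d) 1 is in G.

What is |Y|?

3

From (b): 4 ∉ G.
From (d): 1 ∈ G.
Only one set left: 4 ∈ Y.
Suppose 2 ∈ G: no assignment then satisfies all the clues, so 2 ∉ G.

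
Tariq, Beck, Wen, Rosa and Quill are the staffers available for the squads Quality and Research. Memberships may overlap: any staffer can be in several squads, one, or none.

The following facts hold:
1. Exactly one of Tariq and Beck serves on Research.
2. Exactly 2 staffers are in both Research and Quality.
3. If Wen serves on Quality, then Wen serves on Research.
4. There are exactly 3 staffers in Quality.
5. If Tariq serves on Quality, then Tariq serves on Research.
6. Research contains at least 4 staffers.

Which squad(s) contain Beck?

Beck: Quality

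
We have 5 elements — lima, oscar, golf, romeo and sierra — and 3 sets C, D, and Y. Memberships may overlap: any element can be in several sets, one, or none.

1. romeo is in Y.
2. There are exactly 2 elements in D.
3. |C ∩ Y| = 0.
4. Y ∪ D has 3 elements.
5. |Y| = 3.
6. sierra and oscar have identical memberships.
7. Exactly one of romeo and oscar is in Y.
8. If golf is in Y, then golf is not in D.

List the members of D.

D = {lima, romeo}

From (1): romeo ∈ Y.
(7) (exactly one): oscar ∉ Y.
(6): sierra matches oscar: sierra ∉ Y.
(5): only 3 candidates remain for Y, so all are in.
(8): golf ∉ D.
Suppose lima ∉ D: no assignment then satisfies all the clues, so lima ∈ D.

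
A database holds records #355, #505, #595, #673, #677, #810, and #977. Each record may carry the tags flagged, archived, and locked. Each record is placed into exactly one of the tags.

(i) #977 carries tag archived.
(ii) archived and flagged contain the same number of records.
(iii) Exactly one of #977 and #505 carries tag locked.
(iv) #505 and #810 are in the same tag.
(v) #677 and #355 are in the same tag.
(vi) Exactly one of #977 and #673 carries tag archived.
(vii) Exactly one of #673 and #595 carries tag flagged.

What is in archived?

archived = {#977}

From (i): #977 ∈ archived.
(iii) (exactly one): #505 ∈ locked.
(iv): #810 matches #505: #810 ∉ flagged.
(iv): #810 matches #505: #810 ∉ archived.
(iv): #810 matches #505: #810 ∈ locked.
(vi) (exactly one): #673 ∉ archived.
Suppose #355 ∈ archived: no assignment then satisfies all the clues, so #355 ∉ archived.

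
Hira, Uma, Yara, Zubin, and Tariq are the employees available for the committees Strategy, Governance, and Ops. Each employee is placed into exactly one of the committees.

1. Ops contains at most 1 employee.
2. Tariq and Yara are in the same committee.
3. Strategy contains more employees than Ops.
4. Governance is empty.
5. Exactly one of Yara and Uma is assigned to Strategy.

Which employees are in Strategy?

Strategy = {Hira, Tariq, Yara, Zubin}

(4): Governance already has 0, so the rest are out.
Suppose Hira ∉ Strategy: no assignment then satisfies all the clues, so Hira ∈ Strategy.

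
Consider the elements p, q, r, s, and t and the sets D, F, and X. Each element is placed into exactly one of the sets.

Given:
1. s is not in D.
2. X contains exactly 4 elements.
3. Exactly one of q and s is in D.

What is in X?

X = {p, r, s, t}

From (1): s ∉ D.
(3) (exactly one): q ∈ D.
(2): only 4 candidates remain for X, so all are in.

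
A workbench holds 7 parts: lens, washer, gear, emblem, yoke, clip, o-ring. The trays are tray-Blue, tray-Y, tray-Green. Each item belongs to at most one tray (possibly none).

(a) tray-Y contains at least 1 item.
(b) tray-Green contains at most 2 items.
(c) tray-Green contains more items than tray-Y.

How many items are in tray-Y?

1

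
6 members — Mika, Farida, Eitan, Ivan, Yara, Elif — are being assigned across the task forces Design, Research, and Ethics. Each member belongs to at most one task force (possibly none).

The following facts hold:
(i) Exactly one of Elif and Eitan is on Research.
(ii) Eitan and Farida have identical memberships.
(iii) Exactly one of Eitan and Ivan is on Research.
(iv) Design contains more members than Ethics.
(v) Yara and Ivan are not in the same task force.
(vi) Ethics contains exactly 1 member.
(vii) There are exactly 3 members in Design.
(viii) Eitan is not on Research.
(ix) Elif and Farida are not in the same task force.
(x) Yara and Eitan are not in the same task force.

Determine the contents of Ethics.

Ethics = {Yara}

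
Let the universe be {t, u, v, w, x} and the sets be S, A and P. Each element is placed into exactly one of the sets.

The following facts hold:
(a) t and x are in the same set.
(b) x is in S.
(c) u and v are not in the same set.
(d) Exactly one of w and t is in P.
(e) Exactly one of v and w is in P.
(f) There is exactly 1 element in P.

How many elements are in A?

From (b): x ∈ S.
(a): t matches x: t ∈ S.
(d) (exactly one): w ∈ P.
(e) (exactly one): v ∉ P.
(f): P already has 1, so the rest are out.

1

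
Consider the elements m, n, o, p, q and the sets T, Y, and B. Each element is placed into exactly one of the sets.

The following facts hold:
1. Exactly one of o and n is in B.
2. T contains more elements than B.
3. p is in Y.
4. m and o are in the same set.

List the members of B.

B = {n}

From (3): p ∈ Y.
Suppose m ∈ B: no assignment then satisfies all the clues, so m ∉ B.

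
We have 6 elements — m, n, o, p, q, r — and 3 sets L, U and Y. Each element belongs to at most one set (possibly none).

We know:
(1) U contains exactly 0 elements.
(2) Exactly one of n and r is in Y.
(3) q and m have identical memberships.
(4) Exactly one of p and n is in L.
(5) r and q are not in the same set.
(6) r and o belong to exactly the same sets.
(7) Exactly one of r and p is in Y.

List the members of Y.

Y = {o, r}

(1): U already has 0, so the rest are out.
Suppose m ∈ Y: no assignment then satisfies all the clues, so m ∉ Y.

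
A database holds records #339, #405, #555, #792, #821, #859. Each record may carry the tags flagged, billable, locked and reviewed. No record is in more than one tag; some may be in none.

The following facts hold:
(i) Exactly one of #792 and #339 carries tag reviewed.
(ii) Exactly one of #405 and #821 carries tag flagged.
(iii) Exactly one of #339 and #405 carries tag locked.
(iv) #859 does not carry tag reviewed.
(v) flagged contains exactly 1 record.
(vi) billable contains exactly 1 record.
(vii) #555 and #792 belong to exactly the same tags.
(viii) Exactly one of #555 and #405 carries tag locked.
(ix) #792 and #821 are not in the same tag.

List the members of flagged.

flagged = {#821}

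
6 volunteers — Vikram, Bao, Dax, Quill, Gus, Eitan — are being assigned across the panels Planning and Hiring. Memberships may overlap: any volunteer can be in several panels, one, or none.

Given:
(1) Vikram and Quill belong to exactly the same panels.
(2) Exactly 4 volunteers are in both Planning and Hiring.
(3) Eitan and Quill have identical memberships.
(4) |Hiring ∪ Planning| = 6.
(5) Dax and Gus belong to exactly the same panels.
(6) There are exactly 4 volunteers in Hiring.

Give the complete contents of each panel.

Planning = {Bao, Dax, Eitan, Gus, Quill, Vikram}; Hiring = {Bao, Eitan, Quill, Vikram}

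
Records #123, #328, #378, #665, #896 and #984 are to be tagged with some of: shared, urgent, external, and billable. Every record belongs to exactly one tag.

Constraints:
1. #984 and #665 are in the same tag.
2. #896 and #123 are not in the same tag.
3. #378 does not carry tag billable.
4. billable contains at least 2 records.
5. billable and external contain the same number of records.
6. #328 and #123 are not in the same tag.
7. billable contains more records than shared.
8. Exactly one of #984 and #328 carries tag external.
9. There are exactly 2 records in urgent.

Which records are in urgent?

urgent = {#123, #378}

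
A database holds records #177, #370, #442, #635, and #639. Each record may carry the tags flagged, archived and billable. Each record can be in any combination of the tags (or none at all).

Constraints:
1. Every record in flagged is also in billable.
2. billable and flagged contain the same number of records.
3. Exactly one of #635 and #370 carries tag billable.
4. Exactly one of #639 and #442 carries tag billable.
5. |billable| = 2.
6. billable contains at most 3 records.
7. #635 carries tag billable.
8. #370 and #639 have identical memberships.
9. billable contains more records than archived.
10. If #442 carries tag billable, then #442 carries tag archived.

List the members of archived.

archived = {#442}

From (7): #635 ∈ billable.
(3) (exactly one): #370 ∉ billable.
(8): #639 matches #370: #639 ∉ billable.
(1) contrapositive: #370 ∉ flagged.
(1) contrapositive: #639 ∉ flagged.
(4) (exactly one): #442 ∈ billable.
(5): billable already has 2, so the rest are out.
(10): #442 ∈ archived.
(1) contrapositive: #177 ∉ flagged.
Suppose #177 ∈ archived: no assignment then satisfies all the clues, so #177 ∉ archived.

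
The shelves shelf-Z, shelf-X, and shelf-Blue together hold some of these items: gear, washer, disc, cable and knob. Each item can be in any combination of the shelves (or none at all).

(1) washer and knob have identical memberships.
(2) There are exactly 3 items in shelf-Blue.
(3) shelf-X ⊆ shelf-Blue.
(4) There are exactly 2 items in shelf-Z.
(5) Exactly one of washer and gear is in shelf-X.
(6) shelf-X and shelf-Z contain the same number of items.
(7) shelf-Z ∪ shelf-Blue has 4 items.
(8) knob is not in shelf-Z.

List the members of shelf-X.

shelf-X = {knob, washer}

From (8): knob ∉ shelf-Z.
(1): washer matches knob: washer ∉ shelf-Z.
Suppose gear ∈ shelf-X: no assignment then satisfies all the clues, so gear ∉ shelf-X.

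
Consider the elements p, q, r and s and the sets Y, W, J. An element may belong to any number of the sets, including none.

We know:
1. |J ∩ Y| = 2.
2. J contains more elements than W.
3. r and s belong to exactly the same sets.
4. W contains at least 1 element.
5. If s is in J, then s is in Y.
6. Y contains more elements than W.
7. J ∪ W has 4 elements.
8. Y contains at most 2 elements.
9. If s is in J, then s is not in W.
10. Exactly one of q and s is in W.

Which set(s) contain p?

p: J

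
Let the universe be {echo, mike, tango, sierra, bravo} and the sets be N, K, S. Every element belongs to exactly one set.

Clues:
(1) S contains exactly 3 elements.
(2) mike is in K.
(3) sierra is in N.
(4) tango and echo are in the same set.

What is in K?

K = {mike}

From (2): mike ∈ K.
From (3): sierra ∈ N.
(1): only 3 candidates remain for S, so all are in.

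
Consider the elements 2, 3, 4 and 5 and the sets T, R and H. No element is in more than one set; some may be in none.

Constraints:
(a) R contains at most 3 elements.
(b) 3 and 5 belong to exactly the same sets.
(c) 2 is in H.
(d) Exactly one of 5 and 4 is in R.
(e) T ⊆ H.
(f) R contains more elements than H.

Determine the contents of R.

R = {3, 5}

From (c): 2 ∈ H.
Suppose 3 ∉ R: no assignment then satisfies all the clues, so 3 ∈ R.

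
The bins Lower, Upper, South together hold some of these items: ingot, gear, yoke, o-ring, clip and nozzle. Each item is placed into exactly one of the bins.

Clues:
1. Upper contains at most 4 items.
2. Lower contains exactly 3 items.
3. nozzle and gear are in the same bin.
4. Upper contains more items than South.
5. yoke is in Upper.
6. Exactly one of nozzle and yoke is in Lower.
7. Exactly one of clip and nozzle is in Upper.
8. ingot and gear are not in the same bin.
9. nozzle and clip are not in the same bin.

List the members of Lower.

Lower = {gear, nozzle, o-ring}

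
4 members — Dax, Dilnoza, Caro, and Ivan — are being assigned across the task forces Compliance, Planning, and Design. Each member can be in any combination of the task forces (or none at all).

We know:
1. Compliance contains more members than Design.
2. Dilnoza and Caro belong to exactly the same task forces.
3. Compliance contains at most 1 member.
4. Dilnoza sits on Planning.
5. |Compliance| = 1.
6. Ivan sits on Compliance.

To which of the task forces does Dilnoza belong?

Dilnoza: Planning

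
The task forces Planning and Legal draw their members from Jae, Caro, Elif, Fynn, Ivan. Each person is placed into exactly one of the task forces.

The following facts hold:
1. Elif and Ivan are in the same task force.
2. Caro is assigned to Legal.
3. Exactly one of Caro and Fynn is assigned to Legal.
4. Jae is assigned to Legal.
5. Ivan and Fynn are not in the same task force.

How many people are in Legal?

4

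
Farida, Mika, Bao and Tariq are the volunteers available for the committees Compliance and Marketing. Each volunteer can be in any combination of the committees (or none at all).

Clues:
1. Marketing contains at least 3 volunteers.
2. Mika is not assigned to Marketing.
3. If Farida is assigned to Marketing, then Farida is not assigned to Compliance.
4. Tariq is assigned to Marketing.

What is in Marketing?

Marketing = {Bao, Farida, Tariq}

From (2): Mika ∉ Marketing.
From (4): Tariq ∈ Marketing.
(1): only 3 candidates remain for Marketing, so all are in.
(3): Farida ∉ Compliance.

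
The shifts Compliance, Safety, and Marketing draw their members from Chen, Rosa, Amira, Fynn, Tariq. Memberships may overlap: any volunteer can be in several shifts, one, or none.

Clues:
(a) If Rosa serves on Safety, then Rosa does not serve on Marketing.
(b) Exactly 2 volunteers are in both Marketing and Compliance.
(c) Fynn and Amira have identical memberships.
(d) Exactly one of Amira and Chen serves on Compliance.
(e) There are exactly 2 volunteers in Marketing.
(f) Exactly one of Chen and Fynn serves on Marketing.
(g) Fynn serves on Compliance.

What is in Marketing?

Marketing = {Amira, Fynn}

From (g): Fynn ∈ Compliance.
(c): Amira matches Fynn: Amira ∈ Compliance.
(d) (exactly one): Chen ∉ Compliance.
Suppose Chen ∈ Marketing: no assignment then satisfies all the clues, so Chen ∉ Marketing.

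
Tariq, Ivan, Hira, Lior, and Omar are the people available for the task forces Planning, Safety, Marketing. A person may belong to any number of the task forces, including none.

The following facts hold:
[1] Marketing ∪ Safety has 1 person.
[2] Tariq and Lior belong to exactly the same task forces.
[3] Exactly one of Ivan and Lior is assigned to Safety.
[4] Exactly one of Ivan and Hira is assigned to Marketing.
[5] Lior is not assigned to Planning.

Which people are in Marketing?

From (5): Lior ∉ Planning.
(2): Tariq matches Lior: Tariq ∉ Planning.
Suppose Tariq ∈ Marketing: no assignment then satisfies all the clues, so Tariq ∉ Marketing.

Marketing = {Ivan}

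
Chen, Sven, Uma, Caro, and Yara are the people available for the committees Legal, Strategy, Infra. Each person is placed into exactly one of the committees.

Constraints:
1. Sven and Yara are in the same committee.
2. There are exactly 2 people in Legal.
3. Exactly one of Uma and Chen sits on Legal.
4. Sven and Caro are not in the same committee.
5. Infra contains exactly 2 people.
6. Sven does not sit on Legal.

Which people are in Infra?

Infra = {Sven, Yara}

From (6): Sven ∉ Legal.
(1): Yara matches Sven: Yara ∉ Legal.
Suppose Chen ∈ Infra: no assignment then satisfies all the clues, so Chen ∉ Infra.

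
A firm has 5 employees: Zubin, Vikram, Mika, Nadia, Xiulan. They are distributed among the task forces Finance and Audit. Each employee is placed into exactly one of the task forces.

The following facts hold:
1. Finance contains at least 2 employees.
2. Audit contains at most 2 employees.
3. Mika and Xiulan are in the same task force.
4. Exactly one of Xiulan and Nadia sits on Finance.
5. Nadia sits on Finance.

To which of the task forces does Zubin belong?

Zubin: Finance

From (5): Nadia ∈ Finance.
(4) (exactly one): Xiulan ∉ Finance.
Only one task force left: Xiulan ∈ Audit.
(3): Mika matches Xiulan: Mika ∉ Finance.
(3): Mika matches Xiulan: Mika ∈ Audit.
(2): Audit already has 2, so the rest are out.
Only one task force left: Zubin ∈ Finance.
Only one task force left: Vikram ∈ Finance.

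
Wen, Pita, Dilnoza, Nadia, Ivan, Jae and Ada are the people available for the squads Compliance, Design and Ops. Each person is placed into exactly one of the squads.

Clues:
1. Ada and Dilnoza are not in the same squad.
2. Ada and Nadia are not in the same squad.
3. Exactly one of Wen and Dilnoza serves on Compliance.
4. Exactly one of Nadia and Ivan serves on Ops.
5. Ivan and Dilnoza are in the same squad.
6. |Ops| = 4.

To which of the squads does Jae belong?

Jae: Ops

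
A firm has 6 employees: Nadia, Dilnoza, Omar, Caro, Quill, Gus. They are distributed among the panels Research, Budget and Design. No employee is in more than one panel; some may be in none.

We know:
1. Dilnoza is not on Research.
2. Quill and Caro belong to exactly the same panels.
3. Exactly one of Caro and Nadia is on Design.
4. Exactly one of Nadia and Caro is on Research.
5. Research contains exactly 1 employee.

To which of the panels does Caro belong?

Caro: Design

From (1): Dilnoza ∉ Research.
Suppose Caro ∈ Research: no assignment then satisfies all the clues, so Caro ∉ Research.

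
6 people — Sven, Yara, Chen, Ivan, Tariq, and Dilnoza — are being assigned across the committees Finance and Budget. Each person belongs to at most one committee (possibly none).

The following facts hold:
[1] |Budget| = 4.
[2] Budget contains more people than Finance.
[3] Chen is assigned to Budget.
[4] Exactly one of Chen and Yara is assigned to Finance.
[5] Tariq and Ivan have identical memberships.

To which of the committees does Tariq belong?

From (3): Chen ∈ Budget.
(4) (exactly one): Yara ∈ Finance.
Suppose Tariq ∈ Finance: no assignment then satisfies all the clues, so Tariq ∉ Finance.

Tariq: Budget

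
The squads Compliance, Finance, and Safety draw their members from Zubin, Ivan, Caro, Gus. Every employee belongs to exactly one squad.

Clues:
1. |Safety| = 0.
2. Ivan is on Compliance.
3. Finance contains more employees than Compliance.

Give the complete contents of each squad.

Compliance = {Ivan}; Finance = {Caro, Gus, Zubin}; Safety = {}

From (2): Ivan ∈ Compliance.
(1): Safety already has 0, so the rest are out.
Suppose Zubin ∈ Compliance: no assignment then satisfies all the clues, so Zubin ∉ Compliance.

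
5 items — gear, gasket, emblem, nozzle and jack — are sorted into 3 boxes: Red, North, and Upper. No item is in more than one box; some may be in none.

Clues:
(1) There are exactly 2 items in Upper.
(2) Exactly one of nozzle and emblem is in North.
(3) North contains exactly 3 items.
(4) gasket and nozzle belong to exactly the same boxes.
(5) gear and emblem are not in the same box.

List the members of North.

North = {gasket, gear, nozzle}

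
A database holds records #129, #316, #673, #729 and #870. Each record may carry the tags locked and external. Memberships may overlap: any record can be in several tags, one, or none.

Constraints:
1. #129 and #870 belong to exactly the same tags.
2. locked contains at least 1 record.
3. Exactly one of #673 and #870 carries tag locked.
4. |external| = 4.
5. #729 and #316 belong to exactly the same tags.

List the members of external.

external = {#129, #316, #729, #870}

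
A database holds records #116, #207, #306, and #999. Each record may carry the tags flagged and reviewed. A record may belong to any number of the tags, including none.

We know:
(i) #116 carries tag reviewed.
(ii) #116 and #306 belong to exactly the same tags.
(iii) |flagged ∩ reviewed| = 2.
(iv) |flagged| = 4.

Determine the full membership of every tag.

flagged = {#116, #207, #306, #999}; reviewed = {#116, #306}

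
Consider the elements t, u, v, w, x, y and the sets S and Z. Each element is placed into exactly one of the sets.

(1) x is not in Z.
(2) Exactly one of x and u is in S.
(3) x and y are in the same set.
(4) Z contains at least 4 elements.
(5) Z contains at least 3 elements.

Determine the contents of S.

From (1): x ∉ Z.
(3): y matches x: y ∉ Z.
(4): only 4 candidates remain for Z, so all are in.
Only one set left: x ∈ S.
Only one set left: y ∈ S.

S = {x, y}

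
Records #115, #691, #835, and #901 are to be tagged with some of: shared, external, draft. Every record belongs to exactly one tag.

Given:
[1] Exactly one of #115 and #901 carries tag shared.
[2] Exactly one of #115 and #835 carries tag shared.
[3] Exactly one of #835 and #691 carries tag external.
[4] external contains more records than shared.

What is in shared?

shared = {#115}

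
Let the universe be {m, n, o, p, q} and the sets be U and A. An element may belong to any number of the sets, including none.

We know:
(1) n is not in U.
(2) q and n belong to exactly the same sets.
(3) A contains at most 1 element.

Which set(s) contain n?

n: none

From (1): n ∉ U.
(2): q matches n: q ∉ U.
Suppose n ∈ A: no assignment then satisfies all the clues, so n ∉ A.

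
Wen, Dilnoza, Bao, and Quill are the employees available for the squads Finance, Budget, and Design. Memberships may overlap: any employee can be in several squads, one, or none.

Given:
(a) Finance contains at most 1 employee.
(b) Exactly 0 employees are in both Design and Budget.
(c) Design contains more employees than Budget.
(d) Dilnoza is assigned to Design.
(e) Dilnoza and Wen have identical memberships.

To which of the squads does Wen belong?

Wen: Design

From (d): Dilnoza ∈ Design.
(e): Wen matches Dilnoza: Wen ∈ Design.
Suppose Wen ∈ Finance: no assignment then satisfies all the clues, so Wen ∉ Finance.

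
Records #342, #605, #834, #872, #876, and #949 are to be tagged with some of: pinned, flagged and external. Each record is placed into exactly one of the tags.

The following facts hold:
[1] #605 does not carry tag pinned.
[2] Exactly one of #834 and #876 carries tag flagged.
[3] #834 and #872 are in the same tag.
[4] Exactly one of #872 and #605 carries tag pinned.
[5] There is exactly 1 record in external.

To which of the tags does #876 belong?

From (1): #605 ∉ pinned.
(4) (exactly one): #872 ∈ pinned.
(3): #834 matches #872: #834 ∈ pinned.
(2) (exactly one): #876 ∈ flagged.

#876: flagged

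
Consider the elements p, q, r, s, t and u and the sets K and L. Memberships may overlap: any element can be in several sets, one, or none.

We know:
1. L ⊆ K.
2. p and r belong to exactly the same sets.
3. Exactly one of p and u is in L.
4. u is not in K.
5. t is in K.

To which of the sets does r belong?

From (4): u ∉ K.
From (5): t ∈ K.
(1) contrapositive: u ∉ L.
(3) (exactly one): p ∈ L.
(1) with p ∈ L: p ∈ K.
(2): r matches p: r ∈ K.
(2): r matches p: r ∈ L.

r: K, L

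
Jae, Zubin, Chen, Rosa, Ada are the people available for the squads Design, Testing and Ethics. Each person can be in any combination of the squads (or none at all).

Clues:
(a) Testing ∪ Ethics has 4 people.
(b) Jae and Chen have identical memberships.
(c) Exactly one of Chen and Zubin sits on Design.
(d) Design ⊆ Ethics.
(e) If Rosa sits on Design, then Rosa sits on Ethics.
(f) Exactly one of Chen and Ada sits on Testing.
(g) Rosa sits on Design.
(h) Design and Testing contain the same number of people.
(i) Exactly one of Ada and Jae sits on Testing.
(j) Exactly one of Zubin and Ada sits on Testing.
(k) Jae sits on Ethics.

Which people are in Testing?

Testing = {Chen, Jae, Zubin}

From (g): Rosa ∈ Design.
From (k): Jae ∈ Ethics.
(b): Chen matches Jae: Chen ∈ Ethics.
(d) with Rosa ∈ Design: Rosa ∈ Ethics.
Suppose Jae ∉ Testing: no assignment then satisfies all the clues, so Jae ∈ Testing.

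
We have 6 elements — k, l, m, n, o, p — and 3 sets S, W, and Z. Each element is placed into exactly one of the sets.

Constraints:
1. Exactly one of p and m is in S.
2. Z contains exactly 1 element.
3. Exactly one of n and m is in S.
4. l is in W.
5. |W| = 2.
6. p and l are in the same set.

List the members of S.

From (4): l ∈ W.
(6): p matches l: p ∉ S.
(6): p matches l: p ∈ W.
(1) (exactly one): m ∈ S.
(3) (exactly one): n ∉ S.
(5): W already has 2, so the rest are out.
Only one set left: n ∈ Z.
(2): Z already has 1, so the rest are out.
Only one set left: k ∈ S.
Only one set left: o ∈ S.

S = {k, m, o}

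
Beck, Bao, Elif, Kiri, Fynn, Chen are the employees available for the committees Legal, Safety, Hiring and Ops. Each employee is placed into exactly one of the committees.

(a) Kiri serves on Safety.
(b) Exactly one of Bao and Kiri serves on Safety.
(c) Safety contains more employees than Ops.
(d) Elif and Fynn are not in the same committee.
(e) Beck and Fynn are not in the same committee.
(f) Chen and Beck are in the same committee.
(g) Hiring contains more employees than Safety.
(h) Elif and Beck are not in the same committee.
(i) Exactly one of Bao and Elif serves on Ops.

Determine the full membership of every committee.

Legal = {}; Safety = {Fynn, Kiri}; Hiring = {Bao, Beck, Chen}; Ops = {Elif}

From (a): Kiri ∈ Safety.
(b) (exactly one): Bao ∉ Safety.
Suppose Beck ∈ Legal: no assignment then satisfies all the clues, so Beck ∉ Legal.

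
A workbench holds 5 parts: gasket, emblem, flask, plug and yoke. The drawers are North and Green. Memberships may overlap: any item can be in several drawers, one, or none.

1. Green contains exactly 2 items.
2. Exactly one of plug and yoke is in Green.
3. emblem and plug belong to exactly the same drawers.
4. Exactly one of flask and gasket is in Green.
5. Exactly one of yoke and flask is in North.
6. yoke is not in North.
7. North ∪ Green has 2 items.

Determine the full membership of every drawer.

From (6): yoke ∉ North.
(5) (exactly one): flask ∈ North.
Suppose gasket ∈ North: no assignment then satisfies all the clues, so gasket ∉ North.

North = {flask}; Green = {flask, yoke}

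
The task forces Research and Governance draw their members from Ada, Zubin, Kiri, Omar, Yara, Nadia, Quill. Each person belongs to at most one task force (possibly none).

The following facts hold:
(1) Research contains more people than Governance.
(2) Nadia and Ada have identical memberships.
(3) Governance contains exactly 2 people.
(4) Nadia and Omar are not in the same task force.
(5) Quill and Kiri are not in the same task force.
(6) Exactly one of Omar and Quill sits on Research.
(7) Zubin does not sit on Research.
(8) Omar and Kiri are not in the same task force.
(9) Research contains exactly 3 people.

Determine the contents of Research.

From (7): Zubin ∉ Research.
Suppose Ada ∉ Research: no assignment then satisfies all the clues, so Ada ∈ Research.

Research = {Ada, Nadia, Quill}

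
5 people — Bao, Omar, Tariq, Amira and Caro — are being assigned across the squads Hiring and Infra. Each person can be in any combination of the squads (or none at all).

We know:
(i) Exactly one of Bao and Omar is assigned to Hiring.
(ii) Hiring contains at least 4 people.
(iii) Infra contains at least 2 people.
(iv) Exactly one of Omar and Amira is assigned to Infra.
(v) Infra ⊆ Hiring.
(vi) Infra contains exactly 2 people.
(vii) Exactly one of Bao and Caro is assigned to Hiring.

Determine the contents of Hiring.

Hiring = {Amira, Caro, Omar, Tariq}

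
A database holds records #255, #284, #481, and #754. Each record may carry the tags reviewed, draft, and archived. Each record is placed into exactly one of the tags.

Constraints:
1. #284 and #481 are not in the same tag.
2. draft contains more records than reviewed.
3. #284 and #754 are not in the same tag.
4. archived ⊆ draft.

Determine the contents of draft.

draft = {#255, #481, #754}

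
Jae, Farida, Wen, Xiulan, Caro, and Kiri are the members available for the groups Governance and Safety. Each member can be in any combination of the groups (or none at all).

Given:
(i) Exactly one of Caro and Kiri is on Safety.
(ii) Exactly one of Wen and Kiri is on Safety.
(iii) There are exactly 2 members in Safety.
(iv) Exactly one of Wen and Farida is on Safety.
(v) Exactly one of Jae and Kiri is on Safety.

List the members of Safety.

Safety = {Farida, Kiri}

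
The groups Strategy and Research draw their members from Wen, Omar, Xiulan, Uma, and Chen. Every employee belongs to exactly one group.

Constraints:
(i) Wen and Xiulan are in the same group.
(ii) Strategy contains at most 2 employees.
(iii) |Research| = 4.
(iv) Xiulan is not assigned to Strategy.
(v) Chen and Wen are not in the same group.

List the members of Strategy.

Strategy = {Chen}

From (iv): Xiulan ∉ Strategy.
(i): Wen matches Xiulan: Wen ∉ Strategy.
Only one group left: Wen ∈ Research.
Only one group left: Xiulan ∈ Research.
(v): Chen ∉ Research.
Only one group left: Chen ∈ Strategy.
(iii): only 4 candidates remain for Research, so all are in.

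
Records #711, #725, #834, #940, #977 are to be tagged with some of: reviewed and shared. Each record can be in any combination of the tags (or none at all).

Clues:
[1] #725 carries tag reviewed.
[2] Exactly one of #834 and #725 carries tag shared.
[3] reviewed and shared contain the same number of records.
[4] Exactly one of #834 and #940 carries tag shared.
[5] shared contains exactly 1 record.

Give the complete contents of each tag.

From (1): #725 ∈ reviewed.
Suppose #711 ∈ reviewed: no assignment then satisfies all the clues, so #711 ∉ reviewed.

reviewed = {#725}; shared = {#834}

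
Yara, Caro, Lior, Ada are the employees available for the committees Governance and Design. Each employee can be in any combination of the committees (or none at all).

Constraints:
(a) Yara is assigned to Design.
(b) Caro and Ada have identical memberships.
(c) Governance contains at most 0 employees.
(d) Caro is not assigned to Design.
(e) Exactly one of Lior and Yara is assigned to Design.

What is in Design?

From (a): Yara ∈ Design.
From (d): Caro ∉ Design.
(b): Ada matches Caro: Ada ∉ Design.
(c): Governance already has 0, so the rest are out.
(e) (exactly one): Lior ∉ Design.

Design = {Yara}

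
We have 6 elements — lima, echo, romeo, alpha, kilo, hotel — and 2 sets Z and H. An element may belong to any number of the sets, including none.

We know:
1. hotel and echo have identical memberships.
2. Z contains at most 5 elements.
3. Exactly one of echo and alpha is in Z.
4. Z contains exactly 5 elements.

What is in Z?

Z = {echo, hotel, kilo, lima, romeo}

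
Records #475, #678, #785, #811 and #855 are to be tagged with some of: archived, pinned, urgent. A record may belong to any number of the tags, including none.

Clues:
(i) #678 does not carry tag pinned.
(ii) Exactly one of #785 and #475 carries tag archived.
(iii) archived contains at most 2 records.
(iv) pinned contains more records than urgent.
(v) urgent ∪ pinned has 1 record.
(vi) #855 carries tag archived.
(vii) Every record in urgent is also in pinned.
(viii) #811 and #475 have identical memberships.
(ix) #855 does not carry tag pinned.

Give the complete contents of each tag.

archived = {#785, #855}; pinned = {#785}; urgent = {}

From (i): #678 ∉ pinned.
From (vi): #855 ∈ archived.
From (ix): #855 ∉ pinned.
(vii) contrapositive: #678 ∉ urgent.
(vii) contrapositive: #855 ∉ urgent.
Suppose #475 ∈ archived: no assignment then satisfies all the clues, so #475 ∉ archived.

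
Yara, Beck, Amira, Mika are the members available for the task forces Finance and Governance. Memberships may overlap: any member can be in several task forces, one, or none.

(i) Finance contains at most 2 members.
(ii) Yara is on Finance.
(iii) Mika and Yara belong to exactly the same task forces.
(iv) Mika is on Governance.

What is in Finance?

Finance = {Mika, Yara}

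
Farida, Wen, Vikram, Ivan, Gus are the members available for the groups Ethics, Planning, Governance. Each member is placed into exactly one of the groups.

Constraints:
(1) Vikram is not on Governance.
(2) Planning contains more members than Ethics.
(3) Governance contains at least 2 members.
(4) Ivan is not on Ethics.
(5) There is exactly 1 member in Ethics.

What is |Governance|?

2

From (1): Vikram ∉ Governance.
From (4): Ivan ∉ Ethics.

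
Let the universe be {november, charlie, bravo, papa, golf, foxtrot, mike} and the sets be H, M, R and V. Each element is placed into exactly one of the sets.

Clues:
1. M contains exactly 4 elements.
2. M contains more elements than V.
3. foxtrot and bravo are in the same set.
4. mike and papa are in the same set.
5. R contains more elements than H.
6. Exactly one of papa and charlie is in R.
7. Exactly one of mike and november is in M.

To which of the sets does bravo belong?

bravo: M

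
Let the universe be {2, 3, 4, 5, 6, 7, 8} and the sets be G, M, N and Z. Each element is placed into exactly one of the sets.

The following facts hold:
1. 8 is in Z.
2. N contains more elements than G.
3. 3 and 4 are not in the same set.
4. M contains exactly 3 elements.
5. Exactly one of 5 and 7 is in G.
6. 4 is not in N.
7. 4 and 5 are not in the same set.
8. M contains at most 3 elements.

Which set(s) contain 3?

3: N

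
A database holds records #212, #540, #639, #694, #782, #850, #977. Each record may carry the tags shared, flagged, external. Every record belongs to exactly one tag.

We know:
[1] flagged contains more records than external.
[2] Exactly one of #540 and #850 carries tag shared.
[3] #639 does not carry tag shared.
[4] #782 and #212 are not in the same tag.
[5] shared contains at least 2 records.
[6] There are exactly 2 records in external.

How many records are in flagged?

3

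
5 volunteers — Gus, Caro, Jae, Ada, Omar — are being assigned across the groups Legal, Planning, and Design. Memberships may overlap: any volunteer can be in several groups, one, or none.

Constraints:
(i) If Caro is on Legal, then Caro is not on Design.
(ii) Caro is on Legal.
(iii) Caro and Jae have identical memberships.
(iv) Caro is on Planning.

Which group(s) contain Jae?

From (ii): Caro ∈ Legal.
From (iv): Caro ∈ Planning.
(i): Caro ∉ Design.
(iii): Jae matches Caro: Jae ∈ Legal.
(iii): Jae matches Caro: Jae ∈ Planning.
(iii): Jae matches Caro: Jae ∉ Design.

Jae: Legal, Planning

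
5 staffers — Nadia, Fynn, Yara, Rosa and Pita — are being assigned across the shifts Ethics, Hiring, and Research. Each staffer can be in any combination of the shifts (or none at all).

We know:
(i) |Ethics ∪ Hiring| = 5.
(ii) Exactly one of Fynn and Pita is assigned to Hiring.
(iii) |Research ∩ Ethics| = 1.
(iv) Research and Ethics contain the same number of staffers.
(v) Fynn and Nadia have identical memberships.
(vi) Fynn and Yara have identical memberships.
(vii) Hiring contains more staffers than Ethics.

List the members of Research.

Research = {Pita}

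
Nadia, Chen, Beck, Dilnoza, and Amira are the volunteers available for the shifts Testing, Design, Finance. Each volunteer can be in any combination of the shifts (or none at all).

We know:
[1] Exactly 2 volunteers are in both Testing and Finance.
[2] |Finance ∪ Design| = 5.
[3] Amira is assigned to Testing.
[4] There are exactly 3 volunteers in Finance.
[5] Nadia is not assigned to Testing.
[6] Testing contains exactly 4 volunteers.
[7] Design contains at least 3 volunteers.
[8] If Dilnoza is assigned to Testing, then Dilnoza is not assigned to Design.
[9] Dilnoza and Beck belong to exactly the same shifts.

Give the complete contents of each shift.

Testing = {Amira, Beck, Chen, Dilnoza}; Design = {Amira, Chen, Nadia}; Finance = {Beck, Dilnoza, Nadia}

From (3): Amira ∈ Testing.
From (5): Nadia ∉ Testing.
(6): only 4 candidates remain for Testing, so all are in.
(8): Dilnoza ∉ Design.
(9): Beck matches Dilnoza: Beck ∉ Design.
(7): only 3 candidates remain for Design, so all are in.
Suppose Nadia ∉ Finance: no assignment then satisfies all the clues, so Nadia ∈ Finance.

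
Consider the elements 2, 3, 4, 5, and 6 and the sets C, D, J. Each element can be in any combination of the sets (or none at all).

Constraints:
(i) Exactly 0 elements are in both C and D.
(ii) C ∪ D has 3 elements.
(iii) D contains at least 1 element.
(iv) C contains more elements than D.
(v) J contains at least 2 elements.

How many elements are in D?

1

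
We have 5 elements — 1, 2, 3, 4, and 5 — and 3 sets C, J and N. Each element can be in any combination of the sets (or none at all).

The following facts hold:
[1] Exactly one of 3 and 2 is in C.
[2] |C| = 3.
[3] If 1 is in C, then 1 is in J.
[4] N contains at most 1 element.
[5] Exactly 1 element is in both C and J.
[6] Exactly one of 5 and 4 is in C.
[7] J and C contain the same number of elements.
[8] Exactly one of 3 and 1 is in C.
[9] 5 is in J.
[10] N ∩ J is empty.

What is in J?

J = {1, 3, 5}

From (9): 5 ∈ J.
(10) (disjoint): 5 ∉ N.
Suppose 1 ∉ J: no assignment then satisfies all the clues, so 1 ∈ J.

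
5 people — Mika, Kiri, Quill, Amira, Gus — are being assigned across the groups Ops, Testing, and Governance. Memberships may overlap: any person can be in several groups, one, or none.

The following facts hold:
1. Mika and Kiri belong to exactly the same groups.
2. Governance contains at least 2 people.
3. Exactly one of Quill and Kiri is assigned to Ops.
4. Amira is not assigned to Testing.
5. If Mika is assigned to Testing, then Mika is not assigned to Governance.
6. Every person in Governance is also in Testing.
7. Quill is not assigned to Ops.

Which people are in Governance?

Governance = {Gus, Quill}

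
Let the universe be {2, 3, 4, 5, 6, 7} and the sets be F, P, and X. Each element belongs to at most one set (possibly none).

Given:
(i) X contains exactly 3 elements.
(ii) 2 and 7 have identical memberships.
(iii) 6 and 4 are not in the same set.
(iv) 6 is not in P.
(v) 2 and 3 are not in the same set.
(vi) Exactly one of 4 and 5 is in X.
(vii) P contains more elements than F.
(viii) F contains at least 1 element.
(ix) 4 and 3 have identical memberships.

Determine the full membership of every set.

F = {6}; P = {3, 4}; X = {2, 5, 7}

From (iv): 6 ∉ P.
Suppose 2 ∈ F: no assignment then satisfies all the clues, so 2 ∉ F.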